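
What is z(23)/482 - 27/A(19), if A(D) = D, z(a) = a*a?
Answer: -2963/9158 ≈ -0.32354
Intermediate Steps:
z(a) = a**2
z(23)/482 - 27/A(19) = 23**2/482 - 27/19 = 529*(1/482) - 27*1/19 = 529/482 - 27/19 = -2963/9158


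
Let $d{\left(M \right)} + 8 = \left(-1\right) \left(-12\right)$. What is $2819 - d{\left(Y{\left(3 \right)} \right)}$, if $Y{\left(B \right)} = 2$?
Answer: $2815$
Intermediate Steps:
$d{\left(M \right)} = 4$ ($d{\left(M \right)} = -8 - -12 = -8 + 12 = 4$)
$2819 - d{\left(Y{\left(3 \right)} \right)} = 2819 - 4 = 2815$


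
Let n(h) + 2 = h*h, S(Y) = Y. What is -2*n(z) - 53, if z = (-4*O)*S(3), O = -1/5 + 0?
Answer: -1513/25 ≈ -60.520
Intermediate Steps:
O = -⅕ (O = (⅕)*(-1) + 0 = -⅕ + 0 = -⅕ ≈ -0.20000)
z = 12/5 (z = -4*(-⅕)*3 = (⅘)*3 = 12/5 ≈ 2.4000)
n(h) = -2 + h² (n(h) = -2 + h*h = -2 + h²)
-2*n(z) - 53 = -2*(-2 + (12/5)²) - 53 = -2*(-2 + 144/25) - 53 = -2*94/25 - 53 = -188/25 - 53 = -1513/25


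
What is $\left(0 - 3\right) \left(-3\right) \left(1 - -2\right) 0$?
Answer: $0$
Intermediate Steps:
$\left(0 - 3\right) \left(-3\right) \left(1 - -2\right) 0 = \left(-3\right) \left(-3\right) \left(1 + 2\right) 0 = 9 \cdot 3 \cdot 0 = 27 \cdot 0 = 0$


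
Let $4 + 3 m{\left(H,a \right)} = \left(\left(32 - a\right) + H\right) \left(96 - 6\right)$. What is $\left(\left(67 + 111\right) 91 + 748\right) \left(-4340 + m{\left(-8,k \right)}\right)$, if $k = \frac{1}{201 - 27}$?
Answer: $- \frac{5339193166}{87} \approx -6.137 \cdot 10^{7}$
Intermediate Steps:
$k = \frac{1}{174} \approx 0.0057471$
$m{\left(H,a \right)} = \frac{2876}{3} - 30 a + 30 H$ ($m{\left(H,a \right)} = - \frac{4}{3} + \frac{\left(\left(32 - a\right) + H\right) \left(96 - 6\right)}{3} = - \frac{4}{3} + \frac{\left(32 + H - a\right) 90}{3} = - \frac{4}{3} + \frac{2880 - 90 a + 90 H}{3} = - \frac{4}{3} + \left(960 - 30 a + 30 H\right) = \frac{2876}{3} - 30 a + 30 H$)
$\left(\left(67 + 111\right) 91 + 748\right) \left(-4340 + m{\left(-8,k \right)}\right) = \left(\left(67 + 111\right) 91 + 748\right) \left(-4340 + \left(\frac{2876}{3} - \frac{5}{29} + 30 \left(-8\right)\right)\right) = \left(178 \cdot 91 + 748\right) \left(-4340 - - \frac{62509}{87}\right) = \left(16198 + 748\right) \left(-4340 + \frac{62509}{87}\right) = 16946 \left(- \frac{315071}{87}\right) = - \frac{5339193166}{87}$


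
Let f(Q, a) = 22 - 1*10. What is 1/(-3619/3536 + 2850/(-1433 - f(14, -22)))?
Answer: -60112/180083 ≈ -0.33380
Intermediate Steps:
f(Q, a) = 12 (f(Q, a) = 22 - 10 = 12)
1/(-3619/3536 + 2850/(-1433 - f(14, -22))) = 1/(-3619/3536 + 2850/(-1433 - 1*12)) = 1/(-3619*1/3536 + 2850/(-1433 - 12)) = 1/(-3619/3536 + 2850/(-1445)) = 1/(-3619/3536 + 2850*(-1/1445)) = 1/(-3619/3536 - 570/289) = 1/(-180083/60112) = -60112/180083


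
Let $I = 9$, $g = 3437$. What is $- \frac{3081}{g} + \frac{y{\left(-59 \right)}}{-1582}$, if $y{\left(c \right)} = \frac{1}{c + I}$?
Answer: $- \frac{34814809}{38838100} \approx -0.89641$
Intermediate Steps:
$y{\left(c \right)} = \frac{1}{9 + c}$ ($y{\left(c \right)} = \frac{1}{c + 9} = \frac{1}{9 + c}$)
$- \frac{3081}{g} + \frac{y{\left(-59 \right)}}{-1582} = - \frac{3081}{3437} + \frac{1}{\left(9 - 59\right) \left(-1582\right)} = \left(-3081\right) \frac{1}{3437} + \frac{1}{-50} \left(- \frac{1}{1582}\right) = - \frac{3081}{3437} - - \frac{1}{79100} = - \frac{3081}{3437} + \frac{1}{79100} = - \frac{34814809}{38838100}$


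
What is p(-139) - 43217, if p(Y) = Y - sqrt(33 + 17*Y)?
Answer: -43356 - I*sqrt(2330) ≈ -43356.0 - 48.27*I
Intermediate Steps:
p(-139) - 43217 = (-139 - sqrt(33 + 17*(-139))) - 43217 = (-139 - sqrt(33 - 2363)) - 43217 = (-139 - sqrt(-2330)) - 43217 = (-139 - I*sqrt(2330)) - 43217 = -43356 - I*sqrt(2330)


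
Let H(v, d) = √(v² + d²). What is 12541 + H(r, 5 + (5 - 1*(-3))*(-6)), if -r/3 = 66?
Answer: 12541 + √41053 ≈ 12744.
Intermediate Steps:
r = -198 (r = -3*66 = -198)
H(v, d) = √(d² + v²)
12541 + H(r, 5 + (5 - 1*(-3))*(-6)) = 12541 + √((5 + (5 - 1*(-3))*(-6))² + (-198)²) = 12541 + √((5 + (5 + 3)*(-6))² + 39204) = 12541 + √((5 + 8*(-6))² + 39204) = 12541 + √((5 - 48)² + 39204) = 12541 + √((-43)² + 39204) = 12541 + √(1849 + 39204) = 12541 + √41053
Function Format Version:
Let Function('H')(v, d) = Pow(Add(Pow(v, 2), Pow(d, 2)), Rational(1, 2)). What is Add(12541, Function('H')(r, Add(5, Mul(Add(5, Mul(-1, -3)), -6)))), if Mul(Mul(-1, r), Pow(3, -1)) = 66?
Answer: Add(12541, Pow(41053, Rational(1, 2))) ≈ 12744.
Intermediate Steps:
r = -198 (r = Mul(-3, 66) = -198)
Function('H')(v, d) = Pow(Add(Pow(d, 2), Pow(v, 2)), Rational(1, 2))
Add(12541, Function('H')(r, Add(5, Mul(Add(5, Mul(-1, -3)), -6)))) = Add(12541, Pow(Add(Pow(Add(5, Mul(Add(5, Mul(-1, -3)), -6)), 2), Pow(-198, 2)), Rational(1, 2))) = Add(12541, Pow(Add(Pow(Add(5, Mul(Add(5, 3), -6)), 2), 39204), Rational(1, 2))) = Add(12541, Pow(Add(Pow(Add(5, Mul(8, -6)), 2), 39204), Rational(1, 2))) = Add(12541, Pow(Add(Pow(Add(5, -48), 2), 39204), Rational(1, 2))) = Add(12541, Pow(Add(Pow(-43, 2), 39204), Rational(1, 2))) = Add(12541, Pow(Add(1849, 39204), Rational(1, 2))) = Add(12541, Pow(41053, Rational(1, 2)))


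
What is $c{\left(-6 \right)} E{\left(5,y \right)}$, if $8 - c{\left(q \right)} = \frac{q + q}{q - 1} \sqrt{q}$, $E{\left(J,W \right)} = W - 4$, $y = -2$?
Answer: $-48 + \frac{72 i \sqrt{6}}{7} \approx -48.0 + 25.195 i$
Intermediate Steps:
$E{\left(J,W \right)} = -4 + W$
$c{\left(q \right)} = 8 - \frac{2 q^{\frac{3}{2}}}{-1 + q}$ ($c{\left(q \right)} = 8 - \frac{q + q}{q - 1} \sqrt{q} = 8 - \frac{2 q}{-1 + q} \sqrt{q} = 8 - \frac{2 q^{\frac{3}{2}}}{-1 + q}$)
$c{\left(-6 \right)} E{\left(5,y \right)} = \frac{2 \left(-4 - \left(-6\right)^{\frac{3}{2}} + 4 \left(-6\right)\right)}{-1 - 6} \left(-4 - 2\right) = \frac{2 \left(-4 - - 6 i \sqrt{6} - 24\right)}{-7} \left(-6\right) = 2 \left(- \frac{1}{7}\right) \left(-4 + 6 i \sqrt{6} - 24\right) \left(-6\right) = 2 \left(- \frac{1}{7}\right) \left(-28 + 6 i \sqrt{6}\right) \left(-6\right) = \left(8 - \frac{12 i \sqrt{6}}{7}\right) \left(-6\right) = -48 + \frac{72 i \sqrt{6}}{7}$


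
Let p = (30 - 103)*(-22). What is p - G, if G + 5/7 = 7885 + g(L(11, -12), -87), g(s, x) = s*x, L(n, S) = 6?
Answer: -40294/7 ≈ -5756.3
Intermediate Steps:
G = 51536/7 (G = -5/7 + (7885 + 6*(-87)) = -5/7 + (7885 - 522) = -5/7 + 7363 = 51536/7 ≈ 7362.3)
p = 1606 (p = -73*(-22) = 1606)
p - G = 1606 - 1*51536/7 = 1606 - 51536/7 = -40294/7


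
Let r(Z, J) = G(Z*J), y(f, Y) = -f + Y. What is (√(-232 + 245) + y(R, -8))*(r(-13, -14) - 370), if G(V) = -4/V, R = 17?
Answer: 841800/91 - 33672*√13/91 ≈ 7916.4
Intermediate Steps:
y(f, Y) = Y - f
r(Z, J) = -4/(J*Z) (r(Z, J) = -4*1/(J*Z) = -4/(J*Z))
(√(-232 + 245) + y(R, -8))*(r(-13, -14) - 370) = (√(-232 + 245) + (-8 - 1*17))*(-4/(-14*(-13)) - 370) = (√13 + (-8 - 17))*(-4*(-1/14)*(-1/13) - 370) = (√13 - 25)*(-2/91 - 370) = (-25 + √13)*(-33672/91) = 841800/91 - 33672*√13/91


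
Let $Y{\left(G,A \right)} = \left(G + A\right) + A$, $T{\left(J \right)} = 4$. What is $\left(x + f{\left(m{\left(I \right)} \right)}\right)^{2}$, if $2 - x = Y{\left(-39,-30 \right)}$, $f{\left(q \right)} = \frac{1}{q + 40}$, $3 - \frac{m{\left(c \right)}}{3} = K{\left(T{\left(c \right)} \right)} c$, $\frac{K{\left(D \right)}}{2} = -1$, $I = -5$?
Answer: $\frac{3686400}{361} \approx 10212.0$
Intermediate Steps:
$Y{\left(G,A \right)} = G + 2 A$ ($Y{\left(G,A \right)} = \left(A + G\right) + A = G + 2 A$)
$K{\left(D \right)} = -2$ ($K{\left(D \right)} = 2 \left(-1\right) = -2$)
$m{\left(c \right)} = 9 + 6 c$ ($m{\left(c \right)} = 9 - 3 \left(- 2 c\right) = 9 + 6 c$)
$f{\left(q \right)} = \frac{1}{40 + q}$
$x = 101$ ($x = 2 - \left(-39 + 2 \left(-30\right)\right) = 2 - \left(-39 - 60\right) = 2 - -99 = 2 + 99 = 101$)
$\left(x + f{\left(m{\left(I \right)} \right)}\right)^{2} = \left(101 + \frac{1}{40 + \left(9 + 6 \left(-5\right)\right)}\right)^{2} = \left(101 + \frac{1}{40 + \left(9 - 30\right)}\right)^{2} = \left(101 + \frac{1}{40 - 21}\right)^{2} = \left(101 + \frac{1}{19}\right)^{2} = \left(\frac{1920}{19}\right)^{2} = \frac{3686400}{361}$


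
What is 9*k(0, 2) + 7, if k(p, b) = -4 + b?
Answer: -11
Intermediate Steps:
9*k(0, 2) + 7 = 9*(-4 + 2) + 7 = 9*(-2) + 7 = -18 + 7 = -11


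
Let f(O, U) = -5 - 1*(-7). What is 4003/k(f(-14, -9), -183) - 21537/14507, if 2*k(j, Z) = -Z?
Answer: 112201771/2654781 ≈ 42.264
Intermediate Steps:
f(O, U) = 2 (f(O, U) = -5 + 7 = 2)
k(j, Z) = -Z/2 (k(j, Z) = (-Z)/2 = -Z/2)
4003/k(f(-14, -9), -183) - 21537/14507 = 4003/((-1/2*(-183))) - 21537/14507 = 4003/(183/2) - 21537*1/14507 = 4003*(2/183) - 21537/14507 = 8006/183 - 21537/14507 = 112201771/2654781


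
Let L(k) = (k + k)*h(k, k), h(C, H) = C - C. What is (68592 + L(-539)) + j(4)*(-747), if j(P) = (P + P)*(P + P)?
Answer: 20784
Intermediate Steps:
j(P) = 4*P² (j(P) = (2*P)*(2*P) = 4*P²)
h(C, H) = 0
L(k) = 0 (L(k) = (k + k)*0 = (2*k)*0 = 0)
(68592 + L(-539)) + j(4)*(-747) = (68592 + 0) + (4*4²)*(-747) = 68592 + (4*16)*(-747) = 68592 + 64*(-747) = 68592 - 47808 = 20784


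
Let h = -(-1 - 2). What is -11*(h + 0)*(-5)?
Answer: 165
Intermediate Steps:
h = 3 (h = -1*(-3) = 3)
-11*(h + 0)*(-5) = -11*(3 + 0)*(-5) = -11*3*(-5) = -33*(-5) = 165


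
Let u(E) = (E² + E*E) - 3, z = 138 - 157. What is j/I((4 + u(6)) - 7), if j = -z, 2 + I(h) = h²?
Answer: 19/4354 ≈ 0.0043638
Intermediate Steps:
z = -19
u(E) = -3 + 2*E² (u(E) = (E² + E²) - 3 = 2*E² - 3 = -3 + 2*E²)
I(h) = -2 + h²
j = 19 (j = -1*(-19) = 19)
j/I((4 + u(6)) - 7) = 19/(-2 + ((4 + (-3 + 2*6²)) - 7)²) = 19/(-2 + ((4 + (-3 + 2*36)) - 7)²) = 19/(-2 + ((4 + (-3 + 72)) - 7)²) = 19/(-2 + ((4 + 69) - 7)²) = 19/(-2 + (73 - 7)²) = 19/(-2 + 66²) = 19/(-2 + 4356) = 19/4354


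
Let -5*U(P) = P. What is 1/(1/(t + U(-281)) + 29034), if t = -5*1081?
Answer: 26744/776485291 ≈ 3.4442e-5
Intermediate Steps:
U(P) = -P/5
t = -5405
1/(1/(t + U(-281)) + 29034) = 1/(1/(-5405 - ⅕*(-281)) + 29034) = 1/(1/(-5405 + 281/5) + 29034) = 1/(1/(-26744/5) + 29034) = 1/(-5/26744 + 29034) = 1/(776485291/26744) = 26744/776485291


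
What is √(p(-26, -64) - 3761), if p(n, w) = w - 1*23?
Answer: 2*I*√962 ≈ 62.032*I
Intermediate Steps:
p(n, w) = -23 + w (p(n, w) = w - 23 = -23 + w)
√(p(-26, -64) - 3761) = √((-23 - 64) - 3761) = √(-87 - 3761) = √(-3848) = 2*I*√962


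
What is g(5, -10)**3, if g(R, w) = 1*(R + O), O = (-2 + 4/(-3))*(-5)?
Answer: 274625/27 ≈ 10171.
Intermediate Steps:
O = 50/3 (O = (-2 + 4*(-1/3))*(-5) = (-2 - 4/3)*(-5) = -10/3*(-5) = 50/3 ≈ 16.667)
g(R, w) = 50/3 + R (g(R, w) = 1*(R + 50/3) = 1*(50/3 + R) = 50/3 + R)
g(5, -10)**3 = (50/3 + 5)**3 = (65/3)**3 = 274625/27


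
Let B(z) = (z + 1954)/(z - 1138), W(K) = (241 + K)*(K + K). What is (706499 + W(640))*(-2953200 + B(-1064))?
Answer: -1987928226237485/367 ≈ -5.4167e+12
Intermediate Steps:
W(K) = 2*K*(241 + K) (W(K) = (241 + K)*(2*K) = 2*K*(241 + K))
B(z) = (1954 + z)/(-1138 + z)
(706499 + W(640))*(-2953200 + B(-1064)) = (706499 + 2*640*(241 + 640))*(-2953200 + (1954 - 1064)/(-1138 - 1064)) = (706499 + 2*640*881)*(-2953200 + 890/(-2202)) = (706499 + 1127680)*(-2953200 - 1/2202*890) = 1834179*(-2953200 - 445/1101) = 1834179*(-3251473645/1101) = -1987928226237485/367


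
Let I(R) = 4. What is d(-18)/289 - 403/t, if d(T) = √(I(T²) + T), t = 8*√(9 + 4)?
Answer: -31*√13/8 + I*√14/289 ≈ -13.972 + 0.012947*I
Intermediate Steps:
t = 8*√13 ≈ 28.844
d(T) = √(4 + T)
d(-18)/289 - 403/t = √(4 - 18)/289 - 403*√13/104 = √(-14)*(1/289) - 31*√13/8 = (I*√14)*(1/289) - 31*√13/8 = I*√14/289 - 31*√13/8 = -31*√13/8 + I*√14/289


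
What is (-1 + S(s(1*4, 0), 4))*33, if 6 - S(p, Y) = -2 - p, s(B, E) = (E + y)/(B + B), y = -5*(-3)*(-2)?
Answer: 429/4 ≈ 107.25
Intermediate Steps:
y = -30 (y = 15*(-2) = -30)
s(B, E) = (-30 + E)/(2*B) (s(B, E) = (E - 30)/(B + B) = (-30 + E)/((2*B)) = (-30 + E)*(1/(2*B)) = (-30 + E)/(2*B))
S(p, Y) = 8 + p (S(p, Y) = 6 - (-2 - p) = 6 + (2 + p) = 8 + p)
(-1 + S(s(1*4, 0), 4))*33 = (-1 + (8 + (-30 + 0)/(2*((1*4)))))*33 = (-1 + (8 + (½)*(-30)/4))*33 = (-1 + (8 + (½)*(¼)*(-30)))*33 = (-1 + (8 - 15/4))*33 = (-1 + 17/4)*33 = (13/4)*33 = 429/4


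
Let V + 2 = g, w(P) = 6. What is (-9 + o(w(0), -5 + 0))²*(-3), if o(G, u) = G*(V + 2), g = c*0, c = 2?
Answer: -243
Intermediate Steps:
g = 0 (g = 2*0 = 0)
V = -2 (V = -2 + 0 = -2)
o(G, u) = 0 (o(G, u) = G*(-2 + 2) = G*0 = 0)
(-9 + o(w(0), -5 + 0))²*(-3) = (-9 + 0)²*(-3) = (-9)²*(-3) = 81*(-3) = -243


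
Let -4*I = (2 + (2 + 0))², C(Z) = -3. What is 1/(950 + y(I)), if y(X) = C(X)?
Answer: 1/947 ≈ 0.0010560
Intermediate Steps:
I = -4 (I = -(2 + (2 + 0))²/4 = -(2 + 2)²/4 = -¼*4² = -¼*16 = -4)
y(X) = -3
1/(950 + y(I)) = 1/(950 - 3) = 1/947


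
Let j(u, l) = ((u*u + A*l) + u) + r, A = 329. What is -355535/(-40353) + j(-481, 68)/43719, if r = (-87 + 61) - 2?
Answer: 8587327579/588064269 ≈ 14.603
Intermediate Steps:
r = -28 (r = -26 - 2 = -28)
j(u, l) = -28 + u + u² + 329*l (j(u, l) = ((u*u + 329*l) + u) - 28 = ((u² + 329*l) + u) - 28 = (u + u² + 329*l) - 28 = -28 + u + u² + 329*l)
-355535/(-40353) + j(-481, 68)/43719 = -355535/(-40353) + (-28 - 481 + (-481)² + 329*68)/43719 = -355535*(-1/40353) + (-28 - 481 + 231361 + 22372)*(1/43719) = 355535/40353 + 253224*(1/43719) = 355535/40353 + 84408/14573 = 8587327579/588064269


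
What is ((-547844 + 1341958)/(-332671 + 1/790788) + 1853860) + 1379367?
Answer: 850571624358516737/263072234747 ≈ 3.2332e+6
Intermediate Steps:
((-547844 + 1341958)/(-332671 + 1/790788) + 1853860) + 1379367 = (794114/(-332671 + 1/790788) + 1853860) + 1379367 = (794114/(-263072234747/790788) + 1853860) + 1379367 = (794114*(-790788/263072234747) + 1853860) + 1379367 = (-627975821832/263072234747 + 1853860) + 1379367 = 487698465132251588/263072234747 + 1379367 = 850571624358516737/263072234747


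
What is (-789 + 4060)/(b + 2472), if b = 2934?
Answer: 3271/5406 ≈ 0.60507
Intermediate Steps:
(-789 + 4060)/(b + 2472) = (-789 + 4060)/(2934 + 2472) = 3271/5406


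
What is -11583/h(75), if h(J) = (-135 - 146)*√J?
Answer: 3861*√3/1405 ≈ 4.7598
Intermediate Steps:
h(J) = -281*√J
-11583/h(75) = -11583*(-√3/4215) = -(-3861)*√3/1405 = 3861*√3/1405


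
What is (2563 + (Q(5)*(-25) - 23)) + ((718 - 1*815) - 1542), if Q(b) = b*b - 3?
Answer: 351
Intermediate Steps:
Q(b) = -3 + b² (Q(b) = b² - 3 = -3 + b²)
(2563 + (Q(5)*(-25) - 23)) + ((718 - 1*815) - 1542) = (2563 + ((-3 + 5²)*(-25) - 23)) + ((718 - 1*815) - 1542) = (2563 + ((-3 + 25)*(-25) - 23)) + ((718 - 815) - 1542) = (2563 + (22*(-25) - 23)) + (-97 - 1542) = (2563 + (-550 - 23)) - 1639 = (2563 - 573) - 1639 = 1990 - 1639 = 351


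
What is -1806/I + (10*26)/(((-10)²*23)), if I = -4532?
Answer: 133303/260590 ≈ 0.51154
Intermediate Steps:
-1806/I + (10*26)/(((-10)²*23)) = -1806/(-4532) + (10*26)/(((-10)²*23)) = -1806*(-1/4532) + 260/((100*23)) = 903/2266 + 260/2300 = 903/2266 + 260*(1/2300) = 903/2266 + 13/115 = 133303/260590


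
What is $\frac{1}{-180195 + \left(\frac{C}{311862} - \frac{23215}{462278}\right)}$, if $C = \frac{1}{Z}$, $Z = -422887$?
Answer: $- \frac{15241581361905783}{2746457518921008074432} \approx -5.5495 \cdot 10^{-6}$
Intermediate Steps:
$C = - \frac{1}{422887}$ ($C = \frac{1}{-422887} = - \frac{1}{422887} \approx -2.3647 \cdot 10^{-6}$)
$\frac{1}{-180195 + \left(\frac{C}{311862} - \frac{23215}{462278}\right)} = \frac{1}{-180195 - \left(\frac{1}{131882385594} + \frac{23215}{462278}\right)} = \frac{1}{-180195 - \frac{765412395506747}{15241581361905783}} = \frac{1}{- \frac{2746457518921008074432}{15241581361905783}} = - \frac{15241581361905783}{2746457518921008074432}$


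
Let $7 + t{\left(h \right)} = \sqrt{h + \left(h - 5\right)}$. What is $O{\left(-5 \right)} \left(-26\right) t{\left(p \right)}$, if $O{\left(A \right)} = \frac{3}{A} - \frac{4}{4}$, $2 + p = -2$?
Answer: $- \frac{1456}{5} + \frac{208 i \sqrt{13}}{5} \approx -291.2 + 149.99 i$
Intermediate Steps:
$p = -4$ ($p = -2 - 2 = -4$)
$t{\left(h \right)} = -7 + \sqrt{-5 + 2 h}$ ($t{\left(h \right)} = -7 + \sqrt{h + \left(h - 5\right)} = -7 + \sqrt{h + \left(-5 + h\right)} = -7 + \sqrt{-5 + 2 h}$)
$O{\left(A \right)} = -1 + \frac{3}{A}$ ($O{\left(A \right)} = \frac{3}{A} - 1 = -1 + \frac{3}{A}$)
$O{\left(-5 \right)} \left(-26\right) t{\left(p \right)} = \frac{3 - -5}{-5} \left(-26\right) \left(-7 + \sqrt{-5 + 2 \left(-4\right)}\right) = - \frac{3 + 5}{5} \left(-26\right) \left(-7 + \sqrt{-5 - 8}\right) = \left(- \frac{1}{5}\right) 8 \left(-26\right) \left(-7 + \sqrt{-13}\right) = \left(- \frac{8}{5}\right) \left(-26\right) \left(-7 + i \sqrt{13}\right) = \frac{208 \left(-7 + i \sqrt{13}\right)}{5} = - \frac{1456}{5} + \frac{208 i \sqrt{13}}{5}$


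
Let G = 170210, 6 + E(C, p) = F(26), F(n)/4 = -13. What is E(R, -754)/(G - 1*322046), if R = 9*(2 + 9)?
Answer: 29/75918 ≈ 0.00038199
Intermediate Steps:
R = 99 (R = 9*11 = 99)
F(n) = -52 (F(n) = 4*(-13) = -52)
E(C, p) = -58 (E(C, p) = -6 - 52 = -58)
E(R, -754)/(G - 1*322046) = -58/(170210 - 1*322046) = -58/(170210 - 322046) = -58/(-151836) = -58*(-1/151836) = 29/75918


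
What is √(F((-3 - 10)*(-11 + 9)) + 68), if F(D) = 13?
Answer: 9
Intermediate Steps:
√(F((-3 - 10)*(-11 + 9)) + 68) = √(13 + 68) = √81 = 9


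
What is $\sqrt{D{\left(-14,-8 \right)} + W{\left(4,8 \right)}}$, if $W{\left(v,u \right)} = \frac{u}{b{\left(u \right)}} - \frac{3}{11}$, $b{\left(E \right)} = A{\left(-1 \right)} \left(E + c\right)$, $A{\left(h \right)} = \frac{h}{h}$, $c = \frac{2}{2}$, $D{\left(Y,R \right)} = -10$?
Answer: $\frac{i \sqrt{10219}}{33} \approx 3.0633 i$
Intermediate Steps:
$c = 1$ ($c = 2 \cdot \frac{1}{2} = 1$)
$A{\left(h \right)} = 1$
$b{\left(E \right)} = 1 + E$ ($b{\left(E \right)} = 1 \left(E + 1\right) = 1 \left(1 + E\right) = 1 + E$)
$W{\left(v,u \right)} = - \frac{3}{11} + \frac{u}{1 + u}$ ($W{\left(v,u \right)} = \frac{u}{1 + u} - \frac{3}{11} = - \frac{3}{11} + \frac{u}{1 + u}$)
$\sqrt{D{\left(-14,-8 \right)} + W{\left(4,8 \right)}} = \sqrt{-10 + \frac{-3 + 8 \cdot 8}{11 \left(1 + 8\right)}} = \sqrt{-10 + \frac{-3 + 64}{11 \cdot 9}} = \sqrt{-10 + \frac{1}{11} \cdot \frac{1}{9} \cdot 61} = \sqrt{-10 + \frac{61}{99}} = \sqrt{- \frac{929}{99}} = \frac{i \sqrt{10219}}{33}$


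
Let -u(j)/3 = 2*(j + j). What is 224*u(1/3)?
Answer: -896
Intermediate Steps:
u(j) = -12*j (u(j) = -6*(j + j) = -6*2*j = -12*j)
224*u(1/3) = 224*(-12/3) = 224*(-12*⅓) = 224*(-4) = -896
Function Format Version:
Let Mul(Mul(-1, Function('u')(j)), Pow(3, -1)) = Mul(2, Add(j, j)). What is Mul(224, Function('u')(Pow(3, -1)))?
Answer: -896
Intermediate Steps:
Function('u')(j) = Mul(-12, j) (Function('u')(j) = Mul(-3, Mul(2, Add(j, j))) = Mul(-3, Mul(2, Mul(2, j))) = Mul(-3, Mul(4, j)) = Mul(-12, j))
Mul(224, Function('u')(Pow(3, -1))) = Mul(224, Mul(-12, Pow(3, -1))) = Mul(224, Mul(-12, Rational(1, 3))) = Mul(224, -4) = -896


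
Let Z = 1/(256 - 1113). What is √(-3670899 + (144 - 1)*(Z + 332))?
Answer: 3*I*√295691057942/857 ≈ 1903.5*I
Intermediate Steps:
Z = -1/857 (Z = 1/(-857) = -1/857 ≈ -0.0011669)
√(-3670899 + (144 - 1)*(Z + 332)) = √(-3670899 + (144 - 1)*(-1/857 + 332)) = √(-3670899 + 143*(284523/857)) = √(-3670899 + 40686789/857) = √(-3105273654/857) = 3*I*√295691057942/857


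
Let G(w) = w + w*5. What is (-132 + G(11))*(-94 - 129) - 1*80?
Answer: 14638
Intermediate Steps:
G(w) = 6*w (G(w) = w + 5*w = 6*w)
(-132 + G(11))*(-94 - 129) - 1*80 = (-132 + 6*11)*(-94 - 129) - 1*80 = (-132 + 66)*(-223) - 80 = -66*(-223) - 80 = 14718 - 80 = 14638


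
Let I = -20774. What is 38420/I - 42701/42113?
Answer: -73678001/25731043 ≈ -2.8634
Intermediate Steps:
38420/I - 42701/42113 = 38420/(-20774) - 42701/42113 = 38420*(-1/20774) - 42701*1/42113 = -1130/611 - 42701/42113 = -73678001/25731043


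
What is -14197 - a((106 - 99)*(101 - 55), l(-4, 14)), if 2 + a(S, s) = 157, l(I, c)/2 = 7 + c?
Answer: -14352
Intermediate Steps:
l(I, c) = 14 + 2*c (l(I, c) = 2*(7 + c) = 14 + 2*c)
a(S, s) = 155 (a(S, s) = -2 + 157 = 155)
-14197 - a((106 - 99)*(101 - 55), l(-4, 14)) = -14197 - 1*155 = -14197 - 155 = -14352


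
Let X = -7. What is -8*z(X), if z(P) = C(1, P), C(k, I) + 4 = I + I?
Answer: 144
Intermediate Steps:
C(k, I) = -4 + 2*I (C(k, I) = -4 + (I + I) = -4 + 2*I)
z(P) = -4 + 2*P
-8*z(X) = -8*(-4 + 2*(-7)) = -8*(-4 - 14) = -8*(-18) = 144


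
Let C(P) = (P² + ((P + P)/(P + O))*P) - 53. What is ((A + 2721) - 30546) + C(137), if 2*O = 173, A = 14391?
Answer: 2436130/447 ≈ 5450.0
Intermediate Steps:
O = 173/2 (O = (½)*173 = 173/2 ≈ 86.500)
C(P) = -53 + P² + 2*P²/(173/2 + P) (C(P) = (P² + ((P + P)/(P + 173/2))*P) - 53 = (P² + ((2*P)/(173/2 + P))*P) - 53 = (P² + (2*P/(173/2 + P))*P) - 53 = (P² + 2*P²/(173/2 + P)) - 53 = -53 + P² + 2*P²/(173/2 + P))
((A + 2721) - 30546) + C(137) = ((14391 + 2721) - 30546) + (-9169 - 106*137 + 2*137³ + 177*137²)/(173 + 2*137) = (17112 - 30546) + (-9169 - 14522 + 2*2571353 + 177*18769)/(173 + 274) = -13434 + (-9169 - 14522 + 5142706 + 3322113)/447 = -13434 + (1/447)*8441128 = -13434 + 8441128/447 = 2436130/447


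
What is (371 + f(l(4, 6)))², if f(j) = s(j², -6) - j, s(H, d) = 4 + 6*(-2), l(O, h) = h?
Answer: 127449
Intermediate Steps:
s(H, d) = -8 (s(H, d) = 4 - 12 = -8)
f(j) = -8 - j
(371 + f(l(4, 6)))² = (371 + (-8 - 1*6))² = (371 + (-8 - 6))² = (371 - 14)² = 357² = 127449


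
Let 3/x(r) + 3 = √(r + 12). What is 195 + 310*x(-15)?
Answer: 15*(-23*I + 13*√3)/(√3 + 3*I) ≈ -37.5 - 134.23*I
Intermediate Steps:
x(r) = 3/(-3 + √(12 + r)) (x(r) = 3/(-3 + √(r + 12)) = 3/(-3 + √(12 + r)))
195 + 310*x(-15) = 195 + 310*(3/(-3 + √(12 - 15))) = 195 + 310*(3/(-3 + √(-3))) = 195 + 310*(3/(-3 + I*√3)) = 195 + 930/(-3 + I*√3)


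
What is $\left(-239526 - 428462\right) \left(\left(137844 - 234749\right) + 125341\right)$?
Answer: $-18994906768$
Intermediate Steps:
$\left(-239526 - 428462\right) \left(\left(137844 - 234749\right) + 125341\right) = - 667988 \left(\left(137844 - 234749\right) + 125341\right) = - 667988 \left(-96905 + 125341\right) = \left(-667988\right) 28436 = -18994906768$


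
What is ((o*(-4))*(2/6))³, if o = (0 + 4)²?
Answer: -262144/27 ≈ -9709.0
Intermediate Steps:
o = 16 (o = 4² = 16)
((o*(-4))*(2/6))³ = ((16*(-4))*(2/6))³ = (-128/6)³ = (-64*⅓)³ = (-64/3)³ = -262144/27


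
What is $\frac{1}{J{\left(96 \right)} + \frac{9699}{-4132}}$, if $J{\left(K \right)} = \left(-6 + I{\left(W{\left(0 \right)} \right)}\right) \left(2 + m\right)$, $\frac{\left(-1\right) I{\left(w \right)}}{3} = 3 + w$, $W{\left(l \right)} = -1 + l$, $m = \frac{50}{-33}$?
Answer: $- \frac{45452}{371137} \approx -0.12247$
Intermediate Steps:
$m = - \frac{50}{33}$ ($m = 50 \left(- \frac{1}{33}\right) = - \frac{50}{33} \approx -1.5152$)
$I{\left(w \right)} = -9 - 3 w$ ($I{\left(w \right)} = - 3 \left(3 + w\right) = -9 - 3 w$)
$J{\left(K \right)} = - \frac{64}{11}$ ($J{\left(K \right)} = \left(-6 - \left(9 + 3 \left(-1 + 0\right)\right)\right) \left(2 - \frac{50}{33}\right) = \left(-6 - 6\right) \frac{16}{33} = \left(-12\right) \frac{16}{33} = - \frac{64}{11}$)
$\frac{1}{J{\left(96 \right)} + \frac{9699}{-4132}} = \frac{1}{- \frac{64}{11} + \frac{9699}{-4132}} = \frac{1}{- \frac{64}{11} + 9699 \left(- \frac{1}{4132}\right)} = \frac{1}{- \frac{64}{11} - \frac{9699}{4132}} = \frac{1}{- \frac{371137}{45452}} = - \frac{45452}{371137}$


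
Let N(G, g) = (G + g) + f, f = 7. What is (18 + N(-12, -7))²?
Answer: 36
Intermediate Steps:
N(G, g) = 7 + G + g (N(G, g) = (G + g) + 7 = 7 + G + g)
(18 + N(-12, -7))² = (18 + (7 - 12 - 7))² = (18 - 12)² = 6² = 36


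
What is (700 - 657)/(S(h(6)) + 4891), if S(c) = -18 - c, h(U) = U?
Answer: 43/4867 ≈ 0.0088350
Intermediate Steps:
(700 - 657)/(S(h(6)) + 4891) = (700 - 657)/((-18 - 1*6) + 4891) = 43/((-18 - 6) + 4891) = 43/(-24 + 4891) = 43/4867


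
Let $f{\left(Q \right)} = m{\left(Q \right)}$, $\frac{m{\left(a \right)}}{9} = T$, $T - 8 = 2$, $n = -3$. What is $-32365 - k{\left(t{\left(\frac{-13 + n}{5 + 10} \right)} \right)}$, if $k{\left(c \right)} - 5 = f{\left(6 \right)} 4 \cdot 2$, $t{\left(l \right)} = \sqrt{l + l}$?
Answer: $-33090$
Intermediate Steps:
$T = 10$ ($T = 8 + 2 = 10$)
$t{\left(l \right)} = \sqrt{2} \sqrt{l}$ ($t{\left(l \right)} = \sqrt{2 l} = \sqrt{2} \sqrt{l}$)
$m{\left(a \right)} = 90$ ($m{\left(a \right)} = 9 \cdot 10 = 90$)
$f{\left(Q \right)} = 90$
$k{\left(c \right)} = 725$ ($k{\left(c \right)} = 5 + 90 \cdot 4 \cdot 2 = 5 + 360 \cdot 2 = 5 + 720 = 725$)
$-32365 - k{\left(t{\left(\frac{-13 + n}{5 + 10} \right)} \right)} = -32365 - 725 = -33090$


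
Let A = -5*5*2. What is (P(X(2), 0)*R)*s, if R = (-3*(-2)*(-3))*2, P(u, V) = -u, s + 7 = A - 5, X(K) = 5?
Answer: -11160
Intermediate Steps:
A = -50 (A = -25*2 = -50)
s = -62 (s = -7 + (-50 - 5) = -7 - 55 = -62)
R = -36 (R = (6*(-3))*2 = -18*2 = -36)
(P(X(2), 0)*R)*s = (-1*5*(-36))*(-62) = -5*(-36)*(-62) = 180*(-62) = -11160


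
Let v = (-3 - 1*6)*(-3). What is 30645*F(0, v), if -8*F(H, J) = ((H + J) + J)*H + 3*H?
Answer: 0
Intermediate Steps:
v = 27 (v = (-3 - 6)*(-3) = -9*(-3) = 27)
F(H, J) = -3*H/8 - H*(H + 2*J)/8 (F(H, J) = -(((H + J) + J)*H + 3*H)/8 = -((H + 2*J)*H + 3*H)/8 = -(H*(H + 2*J) + 3*H)/8 = -(3*H + H*(H + 2*J))/8 = -3*H/8 - H*(H + 2*J)/8)
30645*F(0, v) = 30645*(-1/8*0*(3 + 0 + 2*27)) = 30645*(-1/8*0*(3 + 0 + 54)) = 30645*(-1/8*0*57) = 30645*0 = 0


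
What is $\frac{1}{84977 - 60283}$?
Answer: $\frac{1}{24694} \approx 4.0496 \cdot 10^{-5}$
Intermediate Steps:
$\frac{1}{84977 - 60283} = \frac{1}{24694}$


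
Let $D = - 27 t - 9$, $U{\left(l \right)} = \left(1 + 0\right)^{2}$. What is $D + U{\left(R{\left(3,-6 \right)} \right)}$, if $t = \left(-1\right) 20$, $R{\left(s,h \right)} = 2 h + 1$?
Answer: $532$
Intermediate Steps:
$R{\left(s,h \right)} = 1 + 2 h$
$t = -20$
$U{\left(l \right)} = 1$ ($U{\left(l \right)} = 1^{2} = 1$)
$D = 531$ ($D = \left(-27\right) \left(-20\right) - 9 = 540 - 9 = 531$)
$D + U{\left(R{\left(3,-6 \right)} \right)} = 531 + 1 = 532$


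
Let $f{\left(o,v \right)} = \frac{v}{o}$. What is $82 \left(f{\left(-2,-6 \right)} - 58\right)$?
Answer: $-4510$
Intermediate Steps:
$82 \left(f{\left(-2,-6 \right)} - 58\right) = 82 \left(- \frac{6}{-2} - 58\right) = 82 \left(\left(-6\right) \left(- \frac{1}{2}\right) - 58\right) = 82 \left(3 - 58\right) = 82 \left(-55\right) = -4510$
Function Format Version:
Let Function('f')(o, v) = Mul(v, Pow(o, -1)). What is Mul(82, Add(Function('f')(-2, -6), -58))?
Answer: -4510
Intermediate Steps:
Mul(82, Add(Function('f')(-2, -6), -58)) = Mul(82, Add(Mul(-6, Pow(-2, -1)), -58)) = Mul(82, Add(Mul(-6, Rational(-1, 2)), -58)) = Mul(82, Add(3, -58)) = Mul(82, -55) = -4510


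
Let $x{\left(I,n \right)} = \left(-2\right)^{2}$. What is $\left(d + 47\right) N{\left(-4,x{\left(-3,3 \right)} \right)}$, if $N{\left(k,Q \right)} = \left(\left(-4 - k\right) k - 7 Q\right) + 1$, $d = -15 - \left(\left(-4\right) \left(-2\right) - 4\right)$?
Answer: $-756$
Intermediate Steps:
$x{\left(I,n \right)} = 4$
$d = -19$ ($d = -15 - \left(8 - 4\right) = -15 - 4 = -19$)
$N{\left(k,Q \right)} = 1 - 7 Q + k \left(-4 - k\right)$ ($N{\left(k,Q \right)} = \left(k \left(-4 - k\right) - 7 Q\right) + 1 = \left(- 7 Q + k \left(-4 - k\right)\right) + 1 = 1 - 7 Q + k \left(-4 - k\right)$)
$\left(d + 47\right) N{\left(-4,x{\left(-3,3 \right)} \right)} = \left(-19 + 47\right) \left(1 - \left(-4\right)^{2} - 28 - -16\right) = 28 \left(1 - 16 - 28 + 16\right) = 28 \left(-27\right) = -756$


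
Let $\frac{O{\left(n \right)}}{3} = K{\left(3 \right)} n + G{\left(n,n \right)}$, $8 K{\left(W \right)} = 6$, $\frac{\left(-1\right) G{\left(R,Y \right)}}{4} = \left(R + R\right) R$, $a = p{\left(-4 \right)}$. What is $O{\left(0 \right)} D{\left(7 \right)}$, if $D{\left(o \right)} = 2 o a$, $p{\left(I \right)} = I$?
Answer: $0$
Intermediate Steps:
$a = -4$
$G{\left(R,Y \right)} = - 8 R^{2}$ ($G{\left(R,Y \right)} = - 4 \left(R + R\right) R = - 4 \cdot 2 R R = - 4 \cdot 2 R^{2} = - 8 R^{2}$)
$K{\left(W \right)} = \frac{3}{4}$ ($K{\left(W \right)} = \frac{1}{8} \cdot 6 = \frac{3}{4}$)
$D{\left(o \right)} = - 8 o$ ($D{\left(o \right)} = 2 o \left(-4\right) = - 8 o$)
$O{\left(n \right)} = - 24 n^{2} + \frac{9 n}{4}$ ($O{\left(n \right)} = 3 \left(\frac{3 n}{4} - 8 n^{2}\right) = 3 \left(- 8 n^{2} + \frac{3 n}{4}\right) = - 24 n^{2} + \frac{9 n}{4}$)
$O{\left(0 \right)} D{\left(7 \right)} = \frac{3}{4} \cdot 0 \left(3 - 0\right) \left(\left(-8\right) 7\right) = \frac{3}{4} \cdot 0 \left(3 + 0\right) \left(-56\right) = \frac{3}{4} \cdot 0 \cdot 3 \left(-56\right) = 0 \left(-56\right) = 0$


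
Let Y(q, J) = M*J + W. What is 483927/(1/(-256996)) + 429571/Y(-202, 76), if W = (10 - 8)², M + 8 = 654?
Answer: -6106434591207629/49100 ≈ -1.2437e+11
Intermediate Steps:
M = 646 (M = -8 + 654 = 646)
W = 4 (W = 2² = 4)
Y(q, J) = 4 + 646*J (Y(q, J) = 646*J + 4 = 4 + 646*J)
483927/(1/(-256996)) + 429571/Y(-202, 76) = 483927/(1/(-256996)) + 429571/(4 + 646*76) = 483927/(-1/256996) + 429571/(4 + 49096) = 483927*(-256996) + 429571/49100 = -124367303292 + 429571*(1/49100) = -124367303292 + 429571/49100 = -6106434591207629/49100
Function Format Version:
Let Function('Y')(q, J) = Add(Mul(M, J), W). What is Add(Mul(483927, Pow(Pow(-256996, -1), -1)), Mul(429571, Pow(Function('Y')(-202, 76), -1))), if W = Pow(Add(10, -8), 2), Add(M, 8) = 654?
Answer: Rational(-6106434591207629, 49100) ≈ -1.2437e+11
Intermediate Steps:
M = 646 (M = Add(-8, 654) = 646)
W = 4 (W = Pow(2, 2) = 4)
Function('Y')(q, J) = Add(4, Mul(646, J)) (Function('Y')(q, J) = Add(Mul(646, J), 4) = Add(4, Mul(646, J)))
Add(Mul(483927, Pow(Pow(-256996, -1), -1)), Mul(429571, Pow(Function('Y')(-202, 76), -1))) = Add(Mul(483927, Pow(Pow(-256996, -1), -1)), Mul(429571, Pow(Add(4, Mul(646, 76)), -1))) = Add(Mul(483927, Pow(Rational(-1, 256996), -1)), Mul(429571, Pow(Add(4, 49096), -1))) = Add(Mul(483927, -256996), Mul(429571, Pow(49100, -1))) = Add(-124367303292, Mul(429571, Rational(1, 49100))) = Add(-124367303292, Rational(429571, 49100)) = Rational(-6106434591207629, 49100)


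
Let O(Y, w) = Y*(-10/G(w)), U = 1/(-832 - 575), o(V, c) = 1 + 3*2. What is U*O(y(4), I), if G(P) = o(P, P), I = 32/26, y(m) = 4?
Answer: 40/9849 ≈ 0.0040613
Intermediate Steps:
o(V, c) = 7 (o(V, c) = 1 + 6 = 7)
I = 16/13 (I = 32*(1/26) = 16/13 ≈ 1.2308)
G(P) = 7
U = -1/1407 (U = 1/(-1407) = -1/1407 ≈ -0.00071073)
O(Y, w) = -10*Y/7 (O(Y, w) = Y*(-10/7) = -10*Y/7)
U*O(y(4), I) = -(-10)*4/9849 = -1/1407*(-40/7) = 40/9849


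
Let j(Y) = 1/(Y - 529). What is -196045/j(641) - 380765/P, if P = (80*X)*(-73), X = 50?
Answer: -1282291059847/58400 ≈ -2.1957e+7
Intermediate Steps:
j(Y) = 1/(-529 + Y)
P = -292000 (P = (80*50)*(-73) = 4000*(-73) = -292000)
-196045/j(641) - 380765/P = -196045/(1/(-529 + 641)) - 380765/(-292000) = -196045/(1/112) - 380765*(-1/292000) = -196045/1/112 + 76153/58400 = -196045*112 + 76153/58400 = -21957040 + 76153/58400 = -1282291059847/58400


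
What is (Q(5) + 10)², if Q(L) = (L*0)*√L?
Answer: 100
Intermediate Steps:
Q(L) = 0 (Q(L) = 0*√L = 0)
(Q(5) + 10)² = (0 + 10)² = 10² = 100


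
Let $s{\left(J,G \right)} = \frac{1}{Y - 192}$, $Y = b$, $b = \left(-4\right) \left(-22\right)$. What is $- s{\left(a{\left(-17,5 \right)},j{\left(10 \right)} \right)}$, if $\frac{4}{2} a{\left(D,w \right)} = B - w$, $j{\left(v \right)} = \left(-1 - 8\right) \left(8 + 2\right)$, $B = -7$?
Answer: $\frac{1}{104} \approx 0.0096154$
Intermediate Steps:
$b = 88$
$Y = 88$
$j{\left(v \right)} = -90$ ($j{\left(v \right)} = \left(-9\right) 10 = -90$)
$a{\left(D,w \right)} = - \frac{7}{2} - \frac{w}{2}$ ($a{\left(D,w \right)} = \frac{-7 - w}{2} = - \frac{7}{2} - \frac{w}{2}$)
$s{\left(J,G \right)} = - \frac{1}{104}$ ($s{\left(J,G \right)} = \frac{1}{88 - 192} = \frac{1}{-104} = - \frac{1}{104}$)
$- s{\left(a{\left(-17,5 \right)},j{\left(10 \right)} \right)} = \left(-1\right) \left(- \frac{1}{104}\right) = \frac{1}{104}$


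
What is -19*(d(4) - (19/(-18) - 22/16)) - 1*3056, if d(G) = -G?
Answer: -217885/72 ≈ -3026.2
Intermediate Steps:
-19*(d(4) - (19/(-18) - 22/16)) - 1*3056 = -19*(-1*4 - (19/(-18) - 22/16)) - 1*3056 = -19*(-4 - (19*(-1/18) - 22*1/16)) - 3056 = -19*(-4 - (-19/18 - 11/8)) - 3056 = -19*(-4 - 1*(-175/72)) - 3056 = -19*(-4 + 175/72) - 3056 = -19*(-113/72) - 3056 = 2147/72 - 3056 = -217885/72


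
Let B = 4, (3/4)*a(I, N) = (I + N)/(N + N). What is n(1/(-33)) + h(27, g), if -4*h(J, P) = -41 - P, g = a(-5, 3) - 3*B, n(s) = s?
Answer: 2815/396 ≈ 7.1086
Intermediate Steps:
a(I, N) = 2*(I + N)/(3*N) (a(I, N) = 4*((I + N)/(N + N))/3 = 4*((I + N)/((2*N)))/3 = 4*((I + N)*(1/(2*N)))/3 = 4*((I + N)/(2*N))/3 = 2*(I + N)/(3*N))
g = -112/9 (g = (⅔)*(-5 + 3)/3 - 3*4 = (⅔)*(⅓)*(-2) - 12 = -4/9 - 12 = -112/9 ≈ -12.444)
h(J, P) = 41/4 + P/4 (h(J, P) = -(-41 - P)/4 = 41/4 + P/4)
n(1/(-33)) + h(27, g) = 1/(-33) + (41/4 + (¼)*(-112/9)) = -1/33 + (41/4 - 28/9) = -1/33 + 257/36 = 2815/396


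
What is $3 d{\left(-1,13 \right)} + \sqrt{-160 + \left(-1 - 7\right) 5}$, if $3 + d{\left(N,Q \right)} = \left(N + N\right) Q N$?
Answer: $69 + 10 i \sqrt{2} \approx 69.0 + 14.142 i$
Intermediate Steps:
$d{\left(N,Q \right)} = -3 + 2 Q N^{2}$ ($d{\left(N,Q \right)} = -3 + \left(N + N\right) Q N = -3 + 2 N N Q = -3 + 2 Q N^{2}$)
$3 d{\left(-1,13 \right)} + \sqrt{-160 + \left(-1 - 7\right) 5} = 3 \left(-3 + 2 \cdot 13 \left(-1\right)^{2}\right) + \sqrt{-160 + \left(-1 - 7\right) 5} = 3 \left(-3 + 2 \cdot 13 \cdot 1\right) + \sqrt{-160 - 40} = 3 \left(-3 + 26\right) + \sqrt{-160 - 40} = 3 \cdot 23 + \sqrt{-200} = 69 + 10 i \sqrt{2}$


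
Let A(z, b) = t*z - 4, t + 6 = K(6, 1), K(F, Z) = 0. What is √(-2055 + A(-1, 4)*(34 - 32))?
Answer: I*√2051 ≈ 45.288*I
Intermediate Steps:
t = -6 (t = -6 + 0 = -6)
A(z, b) = -4 - 6*z (A(z, b) = -6*z - 4 = -4 - 6*z)
√(-2055 + A(-1, 4)*(34 - 32)) = √(-2055 + (-4 - 6*(-1))*(34 - 32)) = √(-2055 + (-4 + 6)*2) = √(-2055 + 2*2) = √(-2055 + 4) = √(-2051) = I*√2051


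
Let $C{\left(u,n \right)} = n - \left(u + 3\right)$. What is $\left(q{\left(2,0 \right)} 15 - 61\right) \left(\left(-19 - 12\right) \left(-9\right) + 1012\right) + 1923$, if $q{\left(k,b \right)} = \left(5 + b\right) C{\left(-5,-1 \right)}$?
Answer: $19997$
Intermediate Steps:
$C{\left(u,n \right)} = -3 + n - u$ ($C{\left(u,n \right)} = n - \left(3 + u\right) = -3 + n - u$)
$q{\left(k,b \right)} = 5 + b$ ($q{\left(k,b \right)} = \left(5 + b\right) \left(-3 - 1 - -5\right) = \left(5 + b\right) \left(-3 - 1 + 5\right) = \left(5 + b\right) 1 = 5 + b$)
$\left(q{\left(2,0 \right)} 15 - 61\right) \left(\left(-19 - 12\right) \left(-9\right) + 1012\right) + 1923 = \left(\left(5 + 0\right) 15 - 61\right) \left(\left(-19 - 12\right) \left(-9\right) + 1012\right) + 1923 = \left(5 \cdot 15 - 61\right) \left(\left(-31\right) \left(-9\right) + 1012\right) + 1923 = \left(75 - 61\right) \left(279 + 1012\right) + 1923 = 14 \cdot 1291 + 1923 = 18074 + 1923 = 19997$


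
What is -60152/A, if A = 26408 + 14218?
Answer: -30076/20313 ≈ -1.4806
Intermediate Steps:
A = 40626
-60152/A = -60152/40626 = -60152*1/40626 = -30076/20313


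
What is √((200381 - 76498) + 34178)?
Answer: √158061 ≈ 397.57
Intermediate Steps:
√((200381 - 76498) + 34178) = √(123883 + 34178) = √158061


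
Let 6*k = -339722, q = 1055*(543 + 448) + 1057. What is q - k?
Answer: 3309547/3 ≈ 1.1032e+6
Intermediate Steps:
q = 1046562 (q = 1055*991 + 1057 = 1045505 + 1057 = 1046562)
k = -169861/3 (k = (1/6)*(-339722) = -169861/3 ≈ -56620.)
q - k = 1046562 - 1*(-169861/3) = 1046562 + 169861/3 = 3309547/3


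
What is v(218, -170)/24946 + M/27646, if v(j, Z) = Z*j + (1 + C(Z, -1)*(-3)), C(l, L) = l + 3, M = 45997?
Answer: 68379347/344828558 ≈ 0.19830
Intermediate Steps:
C(l, L) = 3 + l
v(j, Z) = -8 - 3*Z + Z*j (v(j, Z) = Z*j + (1 + (3 + Z)*(-3)) = Z*j + (1 + (-9 - 3*Z)) = Z*j + (-8 - 3*Z) = -8 - 3*Z + Z*j)
v(218, -170)/24946 + M/27646 = (-8 - 3*(-170) - 170*218)/24946 + 45997/27646 = (-8 + 510 - 37060)*(1/24946) + 45997*(1/27646) = -36558*1/24946 + 45997/27646 = -18279/12473 + 45997/27646 = 68379347/344828558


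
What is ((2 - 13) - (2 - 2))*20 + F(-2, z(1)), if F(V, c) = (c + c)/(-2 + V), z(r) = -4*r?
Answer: -218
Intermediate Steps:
F(V, c) = 2*c/(-2 + V) (F(V, c) = (2*c)/(-2 + V) = 2*c/(-2 + V))
((2 - 13) - (2 - 2))*20 + F(-2, z(1)) = ((2 - 13) - (2 - 2))*20 + 2*(-4*1)/(-2 - 2) = (-11 - 1*0)*20 + 2*(-4)/(-4) = (-11 + 0)*20 + 2*(-4)*(-¼) = -11*20 + 2 = -220 + 2 = -218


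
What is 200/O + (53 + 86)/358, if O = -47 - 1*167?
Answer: -20927/38306 ≈ -0.54631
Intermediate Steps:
O = -214 (O = -47 - 167 = -214)
200/O + (53 + 86)/358 = 200/(-214) + (53 + 86)/358 = 200*(-1/214) + 139*(1/358) = -100/107 + 139/358 = -20927/38306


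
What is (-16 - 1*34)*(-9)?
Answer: 450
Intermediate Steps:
(-16 - 1*34)*(-9) = (-16 - 34)*(-9) = -50*(-9) = 450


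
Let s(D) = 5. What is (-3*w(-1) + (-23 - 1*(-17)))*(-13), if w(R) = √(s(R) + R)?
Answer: 156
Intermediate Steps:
w(R) = √(5 + R)
(-3*w(-1) + (-23 - 1*(-17)))*(-13) = (-3*√(5 - 1) + (-23 - 1*(-17)))*(-13) = (-3*√4 + (-23 + 17))*(-13) = (-3*2 - 6)*(-13) = (-6 - 6)*(-13) = -12*(-13) = 156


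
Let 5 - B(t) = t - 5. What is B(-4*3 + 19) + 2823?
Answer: 2826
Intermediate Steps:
B(t) = 10 - t (B(t) = 5 - (t - 5) = 5 - (-5 + t) = 5 + (5 - t) = 10 - t)
B(-4*3 + 19) + 2823 = (10 - (-4*3 + 19)) + 2823 = (10 - (-12 + 19)) + 2823 = (10 - 1*7) + 2823 = (10 - 7) + 2823 = 3 + 2823 = 2826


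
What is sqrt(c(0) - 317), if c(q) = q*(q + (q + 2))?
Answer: I*sqrt(317) ≈ 17.805*I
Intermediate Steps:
c(q) = q*(2 + 2*q) (c(q) = q*(q + (2 + q)) = q*(2 + 2*q))
sqrt(c(0) - 317) = sqrt(2*0*(1 + 0) - 317) = sqrt(2*0*1 - 317) = sqrt(0 - 317) = sqrt(-317) = I*sqrt(317)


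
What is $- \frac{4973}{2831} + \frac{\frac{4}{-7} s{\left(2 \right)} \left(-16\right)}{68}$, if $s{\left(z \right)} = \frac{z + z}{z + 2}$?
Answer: $- \frac{546491}{336889} \approx -1.6222$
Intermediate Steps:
$s{\left(z \right)} = \frac{2 z}{2 + z}$
$- \frac{4973}{2831} + \frac{\frac{4}{-7} s{\left(2 \right)} \left(-16\right)}{68} = - \frac{4973}{2831} + \frac{\frac{4}{-7} \cdot 2 \cdot 2 \frac{1}{2 + 2} \left(-16\right)}{68} = \left(-4973\right) \frac{1}{2831} + 4 \left(- \frac{1}{7}\right) 2 \cdot 2 \cdot \frac{1}{4} \left(-16\right) \frac{1}{68} = - \frac{4973}{2831} + - \frac{4 \cdot 2 \cdot 2 \cdot \frac{1}{4}}{7} \left(-16\right) \frac{1}{68} = - \frac{4973}{2831} + \left(- \frac{4}{7}\right) 1 \left(-16\right) \frac{1}{68} = - \frac{4973}{2831} + \left(- \frac{4}{7}\right) \left(-16\right) \frac{1}{68} = - \frac{4973}{2831} + \frac{64}{7} \cdot \frac{1}{68} = - \frac{4973}{2831} + \frac{16}{119} = - \frac{546491}{336889}$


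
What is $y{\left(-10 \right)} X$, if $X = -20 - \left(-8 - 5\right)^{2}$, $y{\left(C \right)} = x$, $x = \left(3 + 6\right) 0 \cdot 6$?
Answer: $0$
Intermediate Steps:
$x = 0$ ($x = 9 \cdot 0 \cdot 6 = 0 \cdot 6 = 0$)
$y{\left(C \right)} = 0$
$X = -189$ ($X = -20 - \left(-13\right)^{2} = -20 - 169 = -189$)
$y{\left(-10 \right)} X = 0 \left(-189\right) = 0$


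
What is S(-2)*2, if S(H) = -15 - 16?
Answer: -62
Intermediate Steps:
S(H) = -31
S(-2)*2 = -31*2 = -62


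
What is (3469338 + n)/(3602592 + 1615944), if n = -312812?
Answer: 1578263/2609268 ≈ 0.60487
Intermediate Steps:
(3469338 + n)/(3602592 + 1615944) = (3469338 - 312812)/(3602592 + 1615944) = 3156526/5218536 = 3156526*(1/5218536) = 1578263/2609268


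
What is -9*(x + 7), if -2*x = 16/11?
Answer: -621/11 ≈ -56.455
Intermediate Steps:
x = -8/11 ≈ -0.72727
-9*(x + 7) = -9*(-8/11 + 7) = -9*69/11 = -621/11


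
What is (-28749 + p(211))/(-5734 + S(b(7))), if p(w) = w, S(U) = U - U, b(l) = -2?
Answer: 14269/2867 ≈ 4.9770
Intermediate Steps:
S(U) = 0
(-28749 + p(211))/(-5734 + S(b(7))) = (-28749 + 211)/(-5734 + 0) = -28538/(-5734) = -28538*(-1/5734) = 14269/2867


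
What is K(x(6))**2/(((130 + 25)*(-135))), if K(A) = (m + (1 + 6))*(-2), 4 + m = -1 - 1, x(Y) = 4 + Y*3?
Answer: -4/20925 ≈ -0.00019116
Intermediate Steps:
x(Y) = 4 + 3*Y
m = -6 (m = -4 + (-1 - 1) = -4 - 2 = -6)
K(A) = -2 (K(A) = (-6 + (1 + 6))*(-2) = (-6 + 7)*(-2) = 1*(-2) = -2)
K(x(6))**2/(((130 + 25)*(-135))) = (-2)**2/(((130 + 25)*(-135))) = 4/((155*(-135))) = 4/(-20925) = 4*(-1/20925) = -4/20925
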